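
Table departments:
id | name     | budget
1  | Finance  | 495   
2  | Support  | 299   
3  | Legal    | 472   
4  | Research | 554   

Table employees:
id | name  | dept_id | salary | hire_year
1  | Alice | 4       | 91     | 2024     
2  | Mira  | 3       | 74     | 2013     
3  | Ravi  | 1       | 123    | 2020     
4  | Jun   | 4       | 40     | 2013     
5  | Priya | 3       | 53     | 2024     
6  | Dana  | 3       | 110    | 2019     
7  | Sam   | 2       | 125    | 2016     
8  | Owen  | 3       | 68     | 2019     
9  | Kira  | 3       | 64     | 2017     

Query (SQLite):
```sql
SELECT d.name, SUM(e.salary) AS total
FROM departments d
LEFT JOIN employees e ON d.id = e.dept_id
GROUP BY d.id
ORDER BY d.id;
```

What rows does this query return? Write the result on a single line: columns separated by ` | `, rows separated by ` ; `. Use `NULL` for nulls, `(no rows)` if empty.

Finance | 123 ; Support | 125 ; Legal | 369 ; Research | 131

LEFT JOIN keeps every departments row; unmatched ones get NULL for employees columns.
Group by departments.id and compute SUM(e.salary). SUM over an all-NULL group is NULL.
  1: ids {3} → SUM(e.salary)=123
  2: ids {7} → SUM(e.salary)=125
  3: ids {2, 5, 6, 8, 9} → SUM(e.salary)=369
  4: ids {1, 4} → SUM(e.salary)=131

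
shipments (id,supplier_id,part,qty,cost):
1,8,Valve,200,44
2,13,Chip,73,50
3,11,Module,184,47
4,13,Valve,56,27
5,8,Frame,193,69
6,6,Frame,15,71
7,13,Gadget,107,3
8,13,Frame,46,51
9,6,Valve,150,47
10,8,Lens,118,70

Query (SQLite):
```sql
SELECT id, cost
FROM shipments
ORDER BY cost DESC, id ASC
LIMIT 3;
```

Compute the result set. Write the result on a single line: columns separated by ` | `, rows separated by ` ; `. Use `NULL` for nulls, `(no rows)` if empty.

Sort by cost desc, tiebreak id asc: (71, id=6), (70, id=10), (69, id=5), (51, id=8), (50, id=2), (47, id=3) …. Take first 3.

6 | 71 ; 10 | 70 ; 5 | 69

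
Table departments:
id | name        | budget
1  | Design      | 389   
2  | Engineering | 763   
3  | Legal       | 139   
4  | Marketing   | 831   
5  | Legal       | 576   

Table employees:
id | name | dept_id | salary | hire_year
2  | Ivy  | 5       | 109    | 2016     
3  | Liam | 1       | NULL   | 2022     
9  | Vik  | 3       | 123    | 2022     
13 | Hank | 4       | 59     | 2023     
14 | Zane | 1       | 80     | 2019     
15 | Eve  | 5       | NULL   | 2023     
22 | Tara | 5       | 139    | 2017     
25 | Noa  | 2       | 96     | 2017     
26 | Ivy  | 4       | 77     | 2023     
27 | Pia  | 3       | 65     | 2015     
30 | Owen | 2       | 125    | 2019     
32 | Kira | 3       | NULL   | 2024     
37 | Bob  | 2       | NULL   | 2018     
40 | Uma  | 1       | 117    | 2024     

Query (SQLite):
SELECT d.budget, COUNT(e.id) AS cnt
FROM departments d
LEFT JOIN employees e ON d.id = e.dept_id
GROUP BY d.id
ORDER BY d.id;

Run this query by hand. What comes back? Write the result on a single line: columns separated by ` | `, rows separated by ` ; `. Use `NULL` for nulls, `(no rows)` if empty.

389 | 3 ; 763 | 3 ; 139 | 3 ; 831 | 2 ; 576 | 3

LEFT JOIN keeps every departments row; unmatched ones get NULL for employees columns.
Group by departments.id and compute COUNT(e.id). COUNT(col) of an all-NULL group is 0.
  1: ids {3, 14, 40} → COUNT(e.id)=3
  2: ids {25, 30, 37} → COUNT(e.id)=3
  3: ids {9, 27, 32} → COUNT(e.id)=3
  4: ids {13, 26} → COUNT(e.id)=2
  5: ids {2, 15, 22} → COUNT(e.id)=3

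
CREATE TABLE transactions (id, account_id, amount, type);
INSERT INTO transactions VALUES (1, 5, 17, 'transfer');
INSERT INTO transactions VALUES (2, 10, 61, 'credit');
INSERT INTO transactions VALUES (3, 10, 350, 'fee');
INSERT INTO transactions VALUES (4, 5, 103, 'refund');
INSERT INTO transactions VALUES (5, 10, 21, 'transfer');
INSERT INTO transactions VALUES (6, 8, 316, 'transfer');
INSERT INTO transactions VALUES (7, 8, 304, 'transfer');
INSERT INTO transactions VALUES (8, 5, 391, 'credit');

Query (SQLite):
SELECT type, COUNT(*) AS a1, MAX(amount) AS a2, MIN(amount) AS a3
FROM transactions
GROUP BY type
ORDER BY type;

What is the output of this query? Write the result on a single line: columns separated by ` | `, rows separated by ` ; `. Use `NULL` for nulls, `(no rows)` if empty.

Group transactions by type.
Per group compute: COUNT(*), MAX(amount), MIN(amount).
  credit: ids {2, 8} → COUNT(*)=2, MAX(amount)=391, MIN(amount)=61
  fee: ids {3} → COUNT(*)=1, MAX(amount)=350, MIN(amount)=350
  refund: ids {4} → COUNT(*)=1, MAX(amount)=103, MIN(amount)=103
  transfer: ids {1, 5, 6, 7} → COUNT(*)=4, MAX(amount)=316, MIN(amount)=17

credit | 2 | 391 | 61 ; fee | 1 | 350 | 350 ; refund | 1 | 103 | 103 ; transfer | 4 | 316 | 17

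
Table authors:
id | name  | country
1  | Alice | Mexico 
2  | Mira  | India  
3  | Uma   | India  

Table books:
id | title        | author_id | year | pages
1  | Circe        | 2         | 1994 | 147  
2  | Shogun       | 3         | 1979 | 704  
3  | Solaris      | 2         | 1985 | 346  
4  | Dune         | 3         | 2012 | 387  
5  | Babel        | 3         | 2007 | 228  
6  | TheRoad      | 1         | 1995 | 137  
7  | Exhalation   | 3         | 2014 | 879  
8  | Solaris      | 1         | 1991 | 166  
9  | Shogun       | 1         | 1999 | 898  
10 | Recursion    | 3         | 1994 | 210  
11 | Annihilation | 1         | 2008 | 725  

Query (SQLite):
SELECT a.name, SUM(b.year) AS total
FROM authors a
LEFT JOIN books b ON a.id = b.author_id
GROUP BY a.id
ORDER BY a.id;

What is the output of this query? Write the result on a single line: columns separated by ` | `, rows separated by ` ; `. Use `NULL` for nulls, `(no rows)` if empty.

LEFT JOIN keeps every authors row; unmatched ones get NULL for books columns.
Group by authors.id and compute SUM(b.year). SUM over an all-NULL group is NULL.
  1: ids {6, 8, 9, 11} → SUM(b.year)=7993
  2: ids {1, 3} → SUM(b.year)=3979
  3: ids {2, 4, 5, 7, 10} → SUM(b.year)=10006

Alice | 7993 ; Mira | 3979 ; Uma | 10006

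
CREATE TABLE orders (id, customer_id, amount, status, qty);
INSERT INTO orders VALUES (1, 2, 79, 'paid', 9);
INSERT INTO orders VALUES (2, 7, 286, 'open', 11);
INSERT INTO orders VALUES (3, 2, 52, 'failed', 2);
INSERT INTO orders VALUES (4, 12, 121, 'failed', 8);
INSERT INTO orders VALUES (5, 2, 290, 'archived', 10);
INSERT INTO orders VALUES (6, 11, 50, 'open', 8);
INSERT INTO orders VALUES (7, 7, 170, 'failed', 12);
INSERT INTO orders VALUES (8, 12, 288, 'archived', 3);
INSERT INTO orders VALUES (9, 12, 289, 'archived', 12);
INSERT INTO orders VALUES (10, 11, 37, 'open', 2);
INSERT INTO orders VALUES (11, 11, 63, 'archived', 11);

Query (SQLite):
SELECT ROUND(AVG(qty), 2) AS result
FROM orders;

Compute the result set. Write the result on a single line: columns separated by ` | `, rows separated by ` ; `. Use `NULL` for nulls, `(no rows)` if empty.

8

All qty values: [9, 11, 2, 8, 10, 8, 12, 3, 12, 2, 11].
AVG = 88 / 11 (rounded to 2 dp).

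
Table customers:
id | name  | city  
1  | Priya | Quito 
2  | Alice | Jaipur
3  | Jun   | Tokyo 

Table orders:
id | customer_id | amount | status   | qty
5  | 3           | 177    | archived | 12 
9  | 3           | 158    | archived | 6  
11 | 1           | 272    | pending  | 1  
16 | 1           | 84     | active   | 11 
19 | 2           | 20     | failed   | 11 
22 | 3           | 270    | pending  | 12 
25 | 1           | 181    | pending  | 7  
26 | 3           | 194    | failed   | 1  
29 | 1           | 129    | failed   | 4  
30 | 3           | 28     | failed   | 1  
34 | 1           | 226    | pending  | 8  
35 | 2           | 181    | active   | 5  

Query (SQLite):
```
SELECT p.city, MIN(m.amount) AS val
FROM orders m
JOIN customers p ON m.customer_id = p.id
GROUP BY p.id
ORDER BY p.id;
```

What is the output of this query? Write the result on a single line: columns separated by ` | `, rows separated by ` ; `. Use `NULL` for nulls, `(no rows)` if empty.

Join each orders row to its customers via customer_id.
Group joined rows by customers.id; compute MIN(m.amount) per group.
  1: ids {11, 16, 25, 29, 34} → MIN(m.amount)=84
  2: ids {19, 35} → MIN(m.amount)=20
  3: ids {5, 9, 22, 26, 30} → MIN(m.amount)=28

Quito | 84 ; Jaipur | 20 ; Tokyo | 28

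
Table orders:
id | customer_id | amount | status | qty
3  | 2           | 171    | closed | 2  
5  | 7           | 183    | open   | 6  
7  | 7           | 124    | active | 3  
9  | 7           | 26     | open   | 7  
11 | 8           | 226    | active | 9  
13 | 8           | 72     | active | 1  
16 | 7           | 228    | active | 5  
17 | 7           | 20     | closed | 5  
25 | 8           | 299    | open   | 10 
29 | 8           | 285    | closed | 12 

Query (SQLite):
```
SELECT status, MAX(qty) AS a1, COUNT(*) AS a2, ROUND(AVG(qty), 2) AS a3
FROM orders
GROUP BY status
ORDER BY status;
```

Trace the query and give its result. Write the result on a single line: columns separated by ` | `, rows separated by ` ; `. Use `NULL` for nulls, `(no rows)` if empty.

active | 9 | 4 | 4.5 ; closed | 12 | 3 | 6.33 ; open | 10 | 3 | 7.67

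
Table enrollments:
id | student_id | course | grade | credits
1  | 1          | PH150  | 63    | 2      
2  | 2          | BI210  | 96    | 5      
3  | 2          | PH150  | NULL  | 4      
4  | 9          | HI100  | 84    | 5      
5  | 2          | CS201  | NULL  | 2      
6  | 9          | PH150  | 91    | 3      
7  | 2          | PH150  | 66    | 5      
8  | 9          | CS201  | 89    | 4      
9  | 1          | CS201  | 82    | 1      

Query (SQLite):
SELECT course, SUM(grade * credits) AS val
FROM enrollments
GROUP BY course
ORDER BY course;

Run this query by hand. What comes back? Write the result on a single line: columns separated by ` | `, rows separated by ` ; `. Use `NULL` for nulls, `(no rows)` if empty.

BI210 | 480 ; CS201 | 438 ; HI100 | 420 ; PH150 | 729

For each row compute grade * credits.
Group by course; take SUM of the expression per group.
  BI210: ids {2} → SUM(grade * credits)=480
  CS201: ids {5, 8, 9} → SUM(grade * credits)=438
  HI100: ids {4} → SUM(grade * credits)=420
  PH150: ids {1, 3, 6, 7} → SUM(grade * credits)=729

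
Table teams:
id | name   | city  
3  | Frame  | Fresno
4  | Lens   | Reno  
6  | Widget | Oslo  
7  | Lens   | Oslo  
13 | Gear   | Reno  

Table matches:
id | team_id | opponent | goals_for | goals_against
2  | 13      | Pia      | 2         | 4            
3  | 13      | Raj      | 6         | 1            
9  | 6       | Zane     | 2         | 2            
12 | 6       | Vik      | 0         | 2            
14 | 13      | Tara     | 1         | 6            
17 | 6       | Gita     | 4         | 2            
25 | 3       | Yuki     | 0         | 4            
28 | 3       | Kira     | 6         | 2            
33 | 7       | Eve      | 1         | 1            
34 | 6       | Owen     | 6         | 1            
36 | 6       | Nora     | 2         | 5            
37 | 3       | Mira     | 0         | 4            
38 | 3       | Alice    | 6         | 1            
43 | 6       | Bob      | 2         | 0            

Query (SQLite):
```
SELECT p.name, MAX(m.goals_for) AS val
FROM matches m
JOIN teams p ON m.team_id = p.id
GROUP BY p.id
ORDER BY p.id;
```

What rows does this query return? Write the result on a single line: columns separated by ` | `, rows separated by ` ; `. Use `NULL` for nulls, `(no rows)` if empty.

Frame | 6 ; Widget | 6 ; Lens | 1 ; Gear | 6

Join each matches row to its teams via team_id.
Group joined rows by teams.id; compute MAX(m.goals_for) per group.
  3: ids {25, 28, 37, 38} → MAX(m.goals_for)=6
  6: ids {9, 12, 17, 34, 36, 43} → MAX(m.goals_for)=6
  7: ids {33} → MAX(m.goals_for)=1
  13: ids {2, 3, 14} → MAX(m.goals_for)=6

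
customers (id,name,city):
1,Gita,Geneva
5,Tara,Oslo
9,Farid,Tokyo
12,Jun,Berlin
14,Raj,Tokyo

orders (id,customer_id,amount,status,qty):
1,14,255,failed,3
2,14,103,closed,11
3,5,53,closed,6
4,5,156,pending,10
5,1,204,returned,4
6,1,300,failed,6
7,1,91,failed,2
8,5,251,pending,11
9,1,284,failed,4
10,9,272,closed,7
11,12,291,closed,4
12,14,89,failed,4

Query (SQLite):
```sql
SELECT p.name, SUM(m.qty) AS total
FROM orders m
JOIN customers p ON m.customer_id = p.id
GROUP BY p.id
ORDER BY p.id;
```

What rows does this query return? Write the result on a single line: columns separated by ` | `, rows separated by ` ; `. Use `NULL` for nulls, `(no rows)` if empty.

Gita | 16 ; Tara | 27 ; Farid | 7 ; Jun | 4 ; Raj | 18

Join each orders row to its customers via customer_id.
Group joined rows by customers.id; compute SUM(m.qty) per group.
  1: ids {5, 6, 7, 9} → SUM(m.qty)=16
  5: ids {3, 4, 8} → SUM(m.qty)=27
  9: ids {10} → SUM(m.qty)=7
  12: ids {11} → SUM(m.qty)=4
  14: ids {1, 2, 12} → SUM(m.qty)=18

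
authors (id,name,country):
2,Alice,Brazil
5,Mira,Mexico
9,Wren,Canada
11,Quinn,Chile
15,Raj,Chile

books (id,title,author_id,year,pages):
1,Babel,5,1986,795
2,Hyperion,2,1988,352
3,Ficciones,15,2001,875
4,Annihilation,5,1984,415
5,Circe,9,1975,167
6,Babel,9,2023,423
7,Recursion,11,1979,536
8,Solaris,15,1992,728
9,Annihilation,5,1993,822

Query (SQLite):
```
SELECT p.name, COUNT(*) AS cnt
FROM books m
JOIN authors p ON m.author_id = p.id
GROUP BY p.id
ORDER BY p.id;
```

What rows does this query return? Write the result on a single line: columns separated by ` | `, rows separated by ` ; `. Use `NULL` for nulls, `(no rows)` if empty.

Join each books row to its authors via author_id.
Group joined rows by authors.id; compute COUNT(*) per group.
  2: ids {2} → COUNT(*)=1
  5: ids {1, 4, 9} → COUNT(*)=3
  9: ids {5, 6} → COUNT(*)=2
  11: ids {7} → COUNT(*)=1
  15: ids {3, 8} → COUNT(*)=2

Alice | 1 ; Mira | 3 ; Wren | 2 ; Quinn | 1 ; Raj | 2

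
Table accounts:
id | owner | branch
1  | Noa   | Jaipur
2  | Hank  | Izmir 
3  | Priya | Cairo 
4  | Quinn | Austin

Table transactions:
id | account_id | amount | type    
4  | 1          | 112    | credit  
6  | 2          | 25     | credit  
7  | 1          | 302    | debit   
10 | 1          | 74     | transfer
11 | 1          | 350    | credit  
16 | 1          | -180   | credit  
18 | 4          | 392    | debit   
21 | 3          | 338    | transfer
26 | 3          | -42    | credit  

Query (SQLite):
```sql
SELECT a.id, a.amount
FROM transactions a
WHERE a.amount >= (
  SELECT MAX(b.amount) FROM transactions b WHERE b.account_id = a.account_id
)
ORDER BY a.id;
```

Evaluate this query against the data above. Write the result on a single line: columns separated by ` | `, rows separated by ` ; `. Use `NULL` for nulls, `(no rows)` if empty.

6 | 25 ; 11 | 350 ; 18 | 392 ; 21 | 338

For each transactions row a, compute MAX(amount) over rows sharing a.account_id.
Keep row a if a.amount >= that per-group MAX.
  account_id=1: MAX(amount) = 350
  account_id=2: MAX(amount) = 25
  account_id=3: MAX(amount) = 338
  account_id=4: MAX(amount) = 392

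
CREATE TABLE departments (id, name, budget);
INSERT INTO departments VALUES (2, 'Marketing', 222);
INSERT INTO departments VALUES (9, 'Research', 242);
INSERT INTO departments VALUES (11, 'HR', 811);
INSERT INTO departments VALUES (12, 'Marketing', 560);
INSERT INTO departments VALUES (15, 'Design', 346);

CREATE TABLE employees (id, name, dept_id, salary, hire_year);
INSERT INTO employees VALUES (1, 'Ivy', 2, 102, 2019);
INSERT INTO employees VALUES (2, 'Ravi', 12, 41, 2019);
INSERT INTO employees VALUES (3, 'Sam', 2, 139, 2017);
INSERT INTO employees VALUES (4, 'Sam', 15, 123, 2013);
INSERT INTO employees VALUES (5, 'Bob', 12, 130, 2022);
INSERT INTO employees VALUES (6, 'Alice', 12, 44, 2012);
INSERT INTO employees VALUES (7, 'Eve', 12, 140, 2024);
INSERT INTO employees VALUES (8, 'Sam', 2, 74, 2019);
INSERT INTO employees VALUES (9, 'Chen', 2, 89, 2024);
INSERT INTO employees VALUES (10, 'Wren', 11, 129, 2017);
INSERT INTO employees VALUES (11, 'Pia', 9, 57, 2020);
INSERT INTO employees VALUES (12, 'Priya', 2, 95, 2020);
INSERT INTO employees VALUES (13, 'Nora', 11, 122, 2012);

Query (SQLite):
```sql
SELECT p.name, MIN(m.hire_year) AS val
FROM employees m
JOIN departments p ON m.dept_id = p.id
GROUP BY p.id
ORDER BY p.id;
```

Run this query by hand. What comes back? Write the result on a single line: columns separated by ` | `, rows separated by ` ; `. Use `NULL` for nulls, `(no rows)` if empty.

Join each employees row to its departments via dept_id.
Group joined rows by departments.id; compute MIN(m.hire_year) per group.
  2: ids {1, 3, 8, 9, 12} → MIN(m.hire_year)=2017
  9: ids {11} → MIN(m.hire_year)=2020
  11: ids {10, 13} → MIN(m.hire_year)=2012
  12: ids {2, 5, 6, 7} → MIN(m.hire_year)=2012
  15: ids {4} → MIN(m.hire_year)=2013

Marketing | 2017 ; Research | 2020 ; HR | 2012 ; Marketing | 2012 ; Design | 2013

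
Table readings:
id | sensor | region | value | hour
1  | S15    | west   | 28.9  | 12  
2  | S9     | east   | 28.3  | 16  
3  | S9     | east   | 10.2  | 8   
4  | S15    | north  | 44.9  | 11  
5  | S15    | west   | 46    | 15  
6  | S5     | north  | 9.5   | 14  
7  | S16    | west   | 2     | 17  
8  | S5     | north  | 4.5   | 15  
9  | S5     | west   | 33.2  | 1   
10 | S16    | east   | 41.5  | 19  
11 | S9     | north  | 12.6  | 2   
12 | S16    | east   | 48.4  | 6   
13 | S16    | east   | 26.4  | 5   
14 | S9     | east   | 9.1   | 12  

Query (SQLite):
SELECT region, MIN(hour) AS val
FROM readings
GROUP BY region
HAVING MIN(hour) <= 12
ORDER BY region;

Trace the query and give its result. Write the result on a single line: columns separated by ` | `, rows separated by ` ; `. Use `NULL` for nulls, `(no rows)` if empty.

Partition readings by region; compute MIN(hour) within each group.
HAVING: keep groups where MIN(hour) <= 12.
  east: ids {2, 3, 10, 12, 13, 14} → MIN(hour)=5
  north: ids {4, 6, 8, 11} → MIN(hour)=2
  west: ids {1, 5, 7, 9} → MIN(hour)=1

east | 5 ; north | 2 ; west | 1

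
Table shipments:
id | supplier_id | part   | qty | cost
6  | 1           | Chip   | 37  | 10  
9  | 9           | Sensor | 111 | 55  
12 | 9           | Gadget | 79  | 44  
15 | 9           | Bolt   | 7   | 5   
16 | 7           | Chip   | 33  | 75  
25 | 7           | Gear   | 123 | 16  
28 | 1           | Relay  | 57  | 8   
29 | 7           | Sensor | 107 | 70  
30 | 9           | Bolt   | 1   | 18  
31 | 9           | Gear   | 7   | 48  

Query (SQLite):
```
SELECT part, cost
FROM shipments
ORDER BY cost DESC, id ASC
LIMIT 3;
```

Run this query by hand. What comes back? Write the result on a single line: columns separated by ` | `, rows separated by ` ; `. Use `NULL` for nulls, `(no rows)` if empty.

Chip | 75 ; Sensor | 70 ; Sensor | 55

Sort by cost desc, tiebreak id asc: (75, id=16), (70, id=29), (55, id=9), (48, id=31), (44, id=12), (18, id=30) …. Take first 3.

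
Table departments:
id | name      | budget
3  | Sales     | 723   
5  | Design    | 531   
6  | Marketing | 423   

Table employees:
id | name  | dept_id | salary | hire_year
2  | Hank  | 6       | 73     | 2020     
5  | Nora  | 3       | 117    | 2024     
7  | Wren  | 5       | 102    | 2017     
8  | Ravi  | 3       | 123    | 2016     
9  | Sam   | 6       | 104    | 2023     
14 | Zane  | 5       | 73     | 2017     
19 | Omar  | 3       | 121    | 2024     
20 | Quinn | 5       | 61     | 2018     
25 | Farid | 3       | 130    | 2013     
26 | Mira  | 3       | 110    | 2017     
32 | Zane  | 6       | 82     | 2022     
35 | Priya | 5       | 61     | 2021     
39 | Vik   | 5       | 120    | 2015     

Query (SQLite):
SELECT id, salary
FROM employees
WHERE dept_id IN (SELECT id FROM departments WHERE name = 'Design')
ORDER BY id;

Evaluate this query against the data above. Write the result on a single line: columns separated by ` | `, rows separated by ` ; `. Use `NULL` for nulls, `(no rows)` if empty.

Inner query: departments.id where name = 'Design'.
Outer: keep employees rows whose dept_id is in that set.
Inner query → {5}

7 | 102 ; 14 | 73 ; 20 | 61 ; 35 | 61 ; 39 | 120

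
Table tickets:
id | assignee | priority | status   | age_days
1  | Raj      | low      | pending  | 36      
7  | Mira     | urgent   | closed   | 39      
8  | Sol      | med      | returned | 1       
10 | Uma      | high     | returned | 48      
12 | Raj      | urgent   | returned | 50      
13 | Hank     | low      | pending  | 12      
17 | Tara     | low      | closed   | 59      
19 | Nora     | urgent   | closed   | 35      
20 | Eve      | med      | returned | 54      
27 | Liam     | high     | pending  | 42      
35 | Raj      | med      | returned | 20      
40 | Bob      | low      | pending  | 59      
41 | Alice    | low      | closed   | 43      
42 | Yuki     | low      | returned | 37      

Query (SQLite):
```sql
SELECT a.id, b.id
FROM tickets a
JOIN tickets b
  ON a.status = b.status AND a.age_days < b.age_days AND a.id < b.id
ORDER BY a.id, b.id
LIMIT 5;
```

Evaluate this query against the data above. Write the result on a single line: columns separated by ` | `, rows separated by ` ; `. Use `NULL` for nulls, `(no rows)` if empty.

1 | 27 ; 1 | 40 ; 7 | 17 ; 7 | 41 ; 8 | 10

Pairs (a,b) with same status, a.age_days < b.age_days, a.id < b.id.
status groups: closed:{7,17,19,41} pending:{1,13,27,40} returned:{8,10,12,20,35,42}
Ordered by (a.id, b.id); first 5.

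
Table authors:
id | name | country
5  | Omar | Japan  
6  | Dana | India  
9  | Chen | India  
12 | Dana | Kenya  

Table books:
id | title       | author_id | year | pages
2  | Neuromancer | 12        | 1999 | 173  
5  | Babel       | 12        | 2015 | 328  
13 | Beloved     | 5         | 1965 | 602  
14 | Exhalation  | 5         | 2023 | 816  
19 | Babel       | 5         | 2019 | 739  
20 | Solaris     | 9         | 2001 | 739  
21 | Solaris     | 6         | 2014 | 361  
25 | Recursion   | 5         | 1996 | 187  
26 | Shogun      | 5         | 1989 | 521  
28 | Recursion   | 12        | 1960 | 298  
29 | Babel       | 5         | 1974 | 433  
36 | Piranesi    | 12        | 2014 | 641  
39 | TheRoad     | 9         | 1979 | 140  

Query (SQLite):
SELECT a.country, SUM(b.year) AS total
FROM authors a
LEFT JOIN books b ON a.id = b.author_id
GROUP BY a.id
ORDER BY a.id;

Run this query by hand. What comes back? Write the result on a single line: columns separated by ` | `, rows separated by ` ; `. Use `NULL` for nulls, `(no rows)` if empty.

LEFT JOIN keeps every authors row; unmatched ones get NULL for books columns.
Group by authors.id and compute SUM(b.year). SUM over an all-NULL group is NULL.
  5: ids {13, 14, 19, 25, 26, 29} → SUM(b.year)=11966
  6: ids {21} → SUM(b.year)=2014
  9: ids {20, 39} → SUM(b.year)=3980
  12: ids {2, 5, 28, 36} → SUM(b.year)=7988

Japan | 11966 ; India | 2014 ; India | 3980 ; Kenya | 7988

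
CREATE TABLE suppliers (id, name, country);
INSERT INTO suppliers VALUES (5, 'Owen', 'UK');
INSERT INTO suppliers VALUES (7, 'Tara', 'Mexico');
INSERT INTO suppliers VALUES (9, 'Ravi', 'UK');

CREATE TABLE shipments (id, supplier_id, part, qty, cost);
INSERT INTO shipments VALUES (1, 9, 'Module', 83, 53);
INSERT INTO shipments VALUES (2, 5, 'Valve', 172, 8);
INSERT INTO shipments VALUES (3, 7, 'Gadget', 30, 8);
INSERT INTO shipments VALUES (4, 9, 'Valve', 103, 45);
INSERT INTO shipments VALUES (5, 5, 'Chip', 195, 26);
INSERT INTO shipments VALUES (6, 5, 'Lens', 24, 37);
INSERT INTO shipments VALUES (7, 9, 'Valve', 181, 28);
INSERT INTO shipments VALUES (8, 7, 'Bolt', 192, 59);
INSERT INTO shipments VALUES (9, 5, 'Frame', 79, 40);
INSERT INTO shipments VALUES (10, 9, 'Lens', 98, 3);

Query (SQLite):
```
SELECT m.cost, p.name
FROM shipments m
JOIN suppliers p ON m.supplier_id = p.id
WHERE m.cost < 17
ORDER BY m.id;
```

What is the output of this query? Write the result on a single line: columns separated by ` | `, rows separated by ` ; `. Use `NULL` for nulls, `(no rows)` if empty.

8 | Owen ; 8 | Tara ; 3 | Ravi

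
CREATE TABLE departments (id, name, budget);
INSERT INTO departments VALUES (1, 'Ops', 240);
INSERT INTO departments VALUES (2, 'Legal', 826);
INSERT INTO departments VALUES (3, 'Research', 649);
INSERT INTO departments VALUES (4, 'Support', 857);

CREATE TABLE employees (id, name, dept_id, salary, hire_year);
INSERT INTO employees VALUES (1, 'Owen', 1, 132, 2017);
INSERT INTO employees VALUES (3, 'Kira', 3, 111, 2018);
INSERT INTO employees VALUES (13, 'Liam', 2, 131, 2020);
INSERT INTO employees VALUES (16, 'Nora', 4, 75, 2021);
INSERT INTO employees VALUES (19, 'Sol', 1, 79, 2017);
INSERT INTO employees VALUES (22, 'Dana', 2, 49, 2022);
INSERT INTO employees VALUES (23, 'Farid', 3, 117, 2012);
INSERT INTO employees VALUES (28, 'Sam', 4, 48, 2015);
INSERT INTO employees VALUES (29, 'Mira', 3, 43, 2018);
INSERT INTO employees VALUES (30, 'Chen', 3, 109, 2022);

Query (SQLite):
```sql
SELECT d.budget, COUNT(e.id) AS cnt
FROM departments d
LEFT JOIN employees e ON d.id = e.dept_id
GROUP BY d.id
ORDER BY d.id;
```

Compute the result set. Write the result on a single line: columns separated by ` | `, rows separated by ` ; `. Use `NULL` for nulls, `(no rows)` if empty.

LEFT JOIN keeps every departments row; unmatched ones get NULL for employees columns.
Group by departments.id and compute COUNT(e.id). COUNT(col) of an all-NULL group is 0.
  1: ids {1, 19} → COUNT(e.id)=2
  2: ids {13, 22} → COUNT(e.id)=2
  3: ids {3, 23, 29, 30} → COUNT(e.id)=4
  4: ids {16, 28} → COUNT(e.id)=2

240 | 2 ; 826 | 2 ; 649 | 4 ; 857 | 2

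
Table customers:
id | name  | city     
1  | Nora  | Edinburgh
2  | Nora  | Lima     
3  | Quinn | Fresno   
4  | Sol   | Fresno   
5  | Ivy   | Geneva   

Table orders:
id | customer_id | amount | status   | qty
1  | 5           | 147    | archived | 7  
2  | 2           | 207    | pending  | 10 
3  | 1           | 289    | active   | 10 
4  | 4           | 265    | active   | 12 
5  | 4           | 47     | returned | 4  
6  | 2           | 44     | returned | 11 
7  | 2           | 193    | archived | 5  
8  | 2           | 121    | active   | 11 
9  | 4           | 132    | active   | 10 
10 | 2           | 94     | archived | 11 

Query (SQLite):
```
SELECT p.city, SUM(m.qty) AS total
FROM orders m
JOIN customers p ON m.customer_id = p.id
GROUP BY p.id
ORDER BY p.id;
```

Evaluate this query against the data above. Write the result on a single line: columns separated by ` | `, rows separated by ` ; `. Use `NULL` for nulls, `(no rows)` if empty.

Join each orders row to its customers via customer_id.
Group joined rows by customers.id; compute SUM(m.qty) per group.
  1: ids {3} → SUM(m.qty)=10
  2: ids {2, 6, 7, 8, 10} → SUM(m.qty)=48
  4: ids {4, 5, 9} → SUM(m.qty)=26
  5: ids {1} → SUM(m.qty)=7

Edinburgh | 10 ; Lima | 48 ; Fresno | 26 ; Geneva | 7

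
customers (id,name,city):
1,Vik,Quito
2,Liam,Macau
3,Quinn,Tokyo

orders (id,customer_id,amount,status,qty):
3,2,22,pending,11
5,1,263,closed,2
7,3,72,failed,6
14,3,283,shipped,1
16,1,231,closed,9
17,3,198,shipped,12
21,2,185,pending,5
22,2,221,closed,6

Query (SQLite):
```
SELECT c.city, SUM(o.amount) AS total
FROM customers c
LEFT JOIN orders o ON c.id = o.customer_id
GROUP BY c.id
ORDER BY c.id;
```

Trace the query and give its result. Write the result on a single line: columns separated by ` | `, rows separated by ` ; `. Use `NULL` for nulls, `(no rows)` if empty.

LEFT JOIN keeps every customers row; unmatched ones get NULL for orders columns.
Group by customers.id and compute SUM(o.amount). SUM over an all-NULL group is NULL.
  1: ids {5, 16} → SUM(o.amount)=494
  2: ids {3, 21, 22} → SUM(o.amount)=428
  3: ids {7, 14, 17} → SUM(o.amount)=553

Quito | 494 ; Macau | 428 ; Tokyo | 553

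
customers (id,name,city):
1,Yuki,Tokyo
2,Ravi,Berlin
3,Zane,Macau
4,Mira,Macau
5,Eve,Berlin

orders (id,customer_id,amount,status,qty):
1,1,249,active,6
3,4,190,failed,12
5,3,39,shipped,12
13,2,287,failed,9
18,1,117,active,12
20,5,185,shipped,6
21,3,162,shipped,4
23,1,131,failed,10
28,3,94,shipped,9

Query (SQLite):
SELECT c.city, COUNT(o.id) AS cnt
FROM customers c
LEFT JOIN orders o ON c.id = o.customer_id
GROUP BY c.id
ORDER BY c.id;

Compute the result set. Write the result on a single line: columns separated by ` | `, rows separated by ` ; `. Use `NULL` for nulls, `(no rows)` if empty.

LEFT JOIN keeps every customers row; unmatched ones get NULL for orders columns.
Group by customers.id and compute COUNT(o.id). COUNT(col) of an all-NULL group is 0.
  1: ids {1, 18, 23} → COUNT(o.id)=3
  2: ids {13} → COUNT(o.id)=1
  3: ids {5, 21, 28} → COUNT(o.id)=3
  4: ids {3} → COUNT(o.id)=1
  5: ids {20} → COUNT(o.id)=1

Tokyo | 3 ; Berlin | 1 ; Macau | 3 ; Macau | 1 ; Berlin | 1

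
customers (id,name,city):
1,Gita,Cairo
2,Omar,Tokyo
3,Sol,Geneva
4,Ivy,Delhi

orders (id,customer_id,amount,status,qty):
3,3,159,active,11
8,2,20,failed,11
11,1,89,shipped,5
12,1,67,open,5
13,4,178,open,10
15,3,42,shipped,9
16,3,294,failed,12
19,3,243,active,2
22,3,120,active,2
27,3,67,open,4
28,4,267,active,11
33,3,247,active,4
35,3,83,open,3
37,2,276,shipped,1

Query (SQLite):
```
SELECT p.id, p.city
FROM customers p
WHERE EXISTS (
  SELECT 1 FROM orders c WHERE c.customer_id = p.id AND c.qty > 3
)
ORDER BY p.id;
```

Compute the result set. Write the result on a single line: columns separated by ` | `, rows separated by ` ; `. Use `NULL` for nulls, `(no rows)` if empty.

1 | Cairo ; 2 | Tokyo ; 3 | Geneva ; 4 | Delhi

For each customers row, check whether any orders with matching customer_id has qty > 3.
Keep rows where that is true.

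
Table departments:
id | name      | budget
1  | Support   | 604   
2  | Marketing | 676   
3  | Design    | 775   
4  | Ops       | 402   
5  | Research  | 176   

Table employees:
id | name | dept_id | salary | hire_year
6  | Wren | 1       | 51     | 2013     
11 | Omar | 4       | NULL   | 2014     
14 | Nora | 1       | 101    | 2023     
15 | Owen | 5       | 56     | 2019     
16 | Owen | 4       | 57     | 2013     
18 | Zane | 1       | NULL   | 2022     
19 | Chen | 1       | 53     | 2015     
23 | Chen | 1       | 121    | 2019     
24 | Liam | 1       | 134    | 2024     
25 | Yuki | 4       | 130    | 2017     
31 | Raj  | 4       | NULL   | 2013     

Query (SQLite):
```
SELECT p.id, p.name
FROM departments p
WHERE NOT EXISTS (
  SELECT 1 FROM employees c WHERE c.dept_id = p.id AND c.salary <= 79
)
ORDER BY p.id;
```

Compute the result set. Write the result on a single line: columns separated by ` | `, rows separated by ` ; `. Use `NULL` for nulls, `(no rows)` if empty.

For each departments row, check whether any employees with matching dept_id has salary <= 79.
Keep rows where that is false.

2 | Marketing ; 3 | Design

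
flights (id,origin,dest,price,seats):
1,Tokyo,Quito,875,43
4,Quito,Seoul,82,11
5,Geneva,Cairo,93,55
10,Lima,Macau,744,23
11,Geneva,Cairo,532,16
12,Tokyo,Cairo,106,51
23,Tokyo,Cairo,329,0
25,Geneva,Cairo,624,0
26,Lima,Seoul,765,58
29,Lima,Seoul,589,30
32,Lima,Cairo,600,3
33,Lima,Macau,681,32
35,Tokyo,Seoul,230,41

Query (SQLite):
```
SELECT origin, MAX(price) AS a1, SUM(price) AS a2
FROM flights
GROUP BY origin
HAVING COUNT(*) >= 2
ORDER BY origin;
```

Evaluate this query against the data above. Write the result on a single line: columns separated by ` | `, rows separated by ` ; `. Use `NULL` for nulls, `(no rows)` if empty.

Group flights by origin.
Per group compute: MAX(price), SUM(price).
HAVING: drop groups with fewer than 2 rows.
  Geneva: ids {5, 11, 25} → MAX(price)=624, SUM(price)=1249
  Lima: ids {10, 26, 29, 32, 33} → MAX(price)=765, SUM(price)=3379
  Quito: ids {4} → MAX(price)=82, SUM(price)=82
  Tokyo: ids {1, 12, 23, 35} → MAX(price)=875, SUM(price)=1540

Geneva | 624 | 1249 ; Lima | 765 | 3379 ; Tokyo | 875 | 1540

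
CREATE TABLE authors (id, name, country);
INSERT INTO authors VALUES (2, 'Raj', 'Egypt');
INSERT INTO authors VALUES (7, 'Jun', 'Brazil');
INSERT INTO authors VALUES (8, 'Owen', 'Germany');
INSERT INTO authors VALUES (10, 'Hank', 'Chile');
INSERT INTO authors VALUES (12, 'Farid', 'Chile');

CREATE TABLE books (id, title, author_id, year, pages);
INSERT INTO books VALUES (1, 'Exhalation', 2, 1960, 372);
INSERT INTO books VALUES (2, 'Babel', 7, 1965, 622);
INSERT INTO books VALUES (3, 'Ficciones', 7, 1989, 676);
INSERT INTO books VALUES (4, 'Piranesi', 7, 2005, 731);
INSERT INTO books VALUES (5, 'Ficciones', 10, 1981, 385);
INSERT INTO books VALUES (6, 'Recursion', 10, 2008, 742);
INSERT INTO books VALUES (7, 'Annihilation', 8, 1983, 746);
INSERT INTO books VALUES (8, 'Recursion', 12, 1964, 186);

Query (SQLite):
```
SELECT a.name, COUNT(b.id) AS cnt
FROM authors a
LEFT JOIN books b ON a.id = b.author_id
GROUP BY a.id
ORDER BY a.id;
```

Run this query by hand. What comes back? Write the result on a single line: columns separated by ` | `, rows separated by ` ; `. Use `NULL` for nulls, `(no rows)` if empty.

Raj | 1 ; Jun | 3 ; Owen | 1 ; Hank | 2 ; Farid | 1

LEFT JOIN keeps every authors row; unmatched ones get NULL for books columns.
Group by authors.id and compute COUNT(b.id). COUNT(col) of an all-NULL group is 0.
  2: ids {1} → COUNT(b.id)=1
  7: ids {2, 3, 4} → COUNT(b.id)=3
  8: ids {7} → COUNT(b.id)=1
  10: ids {5, 6} → COUNT(b.id)=2
  12: ids {8} → COUNT(b.id)=1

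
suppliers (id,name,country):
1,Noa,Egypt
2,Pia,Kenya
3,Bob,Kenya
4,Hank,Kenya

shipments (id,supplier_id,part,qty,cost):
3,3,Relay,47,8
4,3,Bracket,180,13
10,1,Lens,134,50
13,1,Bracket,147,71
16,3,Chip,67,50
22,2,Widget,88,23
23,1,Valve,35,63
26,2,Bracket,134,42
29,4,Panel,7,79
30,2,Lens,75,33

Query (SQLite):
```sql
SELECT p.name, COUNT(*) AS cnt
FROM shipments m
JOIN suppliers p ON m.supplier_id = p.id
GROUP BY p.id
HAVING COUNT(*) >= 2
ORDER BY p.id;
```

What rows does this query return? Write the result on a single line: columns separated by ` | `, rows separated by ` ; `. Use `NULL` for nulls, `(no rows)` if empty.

Join each shipments row to its suppliers via supplier_id.
Group joined rows by suppliers.id; compute COUNT(*) per group.
HAVING: keep groups with count ≥ 2.
  1: ids {10, 13, 23} → COUNT(*)=3
  2: ids {22, 26, 30} → COUNT(*)=3
  3: ids {3, 4, 16} → COUNT(*)=3
  4: ids {29} → COUNT(*)=1

Noa | 3 ; Pia | 3 ; Bob | 3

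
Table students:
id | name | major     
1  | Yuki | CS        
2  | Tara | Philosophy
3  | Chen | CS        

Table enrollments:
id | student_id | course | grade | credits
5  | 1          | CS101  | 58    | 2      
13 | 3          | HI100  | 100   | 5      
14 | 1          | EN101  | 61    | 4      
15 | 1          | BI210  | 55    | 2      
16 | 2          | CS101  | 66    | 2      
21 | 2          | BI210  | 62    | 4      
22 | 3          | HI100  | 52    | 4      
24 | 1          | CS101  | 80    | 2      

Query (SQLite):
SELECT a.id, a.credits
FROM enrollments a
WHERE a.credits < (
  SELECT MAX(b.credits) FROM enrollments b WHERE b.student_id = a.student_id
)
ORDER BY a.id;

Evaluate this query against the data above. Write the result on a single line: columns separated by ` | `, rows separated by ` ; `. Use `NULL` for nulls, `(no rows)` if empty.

For each enrollments row a, compute MAX(credits) over rows sharing a.student_id.
Keep row a if a.credits < that per-group MAX.
  student_id=1: MAX(credits) = 4
  student_id=2: MAX(credits) = 4
  student_id=3: MAX(credits) = 5

5 | 2 ; 15 | 2 ; 16 | 2 ; 22 | 4 ; 24 | 2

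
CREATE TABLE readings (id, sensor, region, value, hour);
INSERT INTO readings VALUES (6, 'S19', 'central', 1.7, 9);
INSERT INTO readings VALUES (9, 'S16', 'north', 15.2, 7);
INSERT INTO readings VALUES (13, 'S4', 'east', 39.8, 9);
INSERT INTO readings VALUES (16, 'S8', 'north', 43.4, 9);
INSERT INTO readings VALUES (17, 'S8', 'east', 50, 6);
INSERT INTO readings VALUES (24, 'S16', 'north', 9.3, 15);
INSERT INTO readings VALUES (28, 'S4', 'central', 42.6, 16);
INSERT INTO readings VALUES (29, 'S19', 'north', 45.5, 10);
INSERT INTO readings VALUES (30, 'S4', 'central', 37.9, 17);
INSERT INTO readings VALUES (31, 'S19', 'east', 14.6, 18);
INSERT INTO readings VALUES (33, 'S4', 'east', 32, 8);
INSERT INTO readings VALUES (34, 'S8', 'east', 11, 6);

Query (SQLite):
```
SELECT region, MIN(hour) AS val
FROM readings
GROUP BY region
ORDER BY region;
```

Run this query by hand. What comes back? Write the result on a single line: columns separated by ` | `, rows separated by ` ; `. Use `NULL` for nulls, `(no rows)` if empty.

central | 9 ; east | 6 ; north | 7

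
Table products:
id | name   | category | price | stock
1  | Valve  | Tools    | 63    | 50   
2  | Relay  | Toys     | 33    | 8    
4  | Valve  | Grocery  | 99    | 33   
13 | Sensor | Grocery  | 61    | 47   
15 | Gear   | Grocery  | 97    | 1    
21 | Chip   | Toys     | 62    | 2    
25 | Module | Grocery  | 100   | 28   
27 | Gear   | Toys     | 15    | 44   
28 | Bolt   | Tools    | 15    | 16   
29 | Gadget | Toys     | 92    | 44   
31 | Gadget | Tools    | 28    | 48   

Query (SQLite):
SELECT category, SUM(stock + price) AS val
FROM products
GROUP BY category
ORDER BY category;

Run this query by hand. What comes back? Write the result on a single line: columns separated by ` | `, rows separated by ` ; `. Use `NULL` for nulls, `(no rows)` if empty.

Grocery | 466 ; Tools | 220 ; Toys | 300

For each row compute stock + price.
Group by category; take SUM of the expression per group.
  Grocery: ids {4, 13, 15, 25} → SUM(stock + price)=466
  Tools: ids {1, 28, 31} → SUM(stock + price)=220
  Toys: ids {2, 21, 27, 29} → SUM(stock + price)=300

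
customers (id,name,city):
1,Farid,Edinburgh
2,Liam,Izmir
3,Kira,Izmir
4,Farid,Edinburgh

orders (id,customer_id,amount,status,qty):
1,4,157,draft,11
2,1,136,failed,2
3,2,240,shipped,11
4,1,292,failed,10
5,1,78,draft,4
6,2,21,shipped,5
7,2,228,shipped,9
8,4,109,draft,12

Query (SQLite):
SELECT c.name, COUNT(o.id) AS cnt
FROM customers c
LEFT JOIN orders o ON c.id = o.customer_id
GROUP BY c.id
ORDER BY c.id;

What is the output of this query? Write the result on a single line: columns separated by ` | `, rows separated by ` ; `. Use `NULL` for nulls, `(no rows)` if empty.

Farid | 3 ; Liam | 3 ; Kira | 0 ; Farid | 2

LEFT JOIN keeps every customers row; unmatched ones get NULL for orders columns.
Group by customers.id and compute COUNT(o.id). COUNT(col) of an all-NULL group is 0.
  1: ids {2, 4, 5} → COUNT(o.id)=3
  2: ids {3, 6, 7} → COUNT(o.id)=3
  3: ids {—} → COUNT(o.id)=0
  4: ids {1, 8} → COUNT(o.id)=2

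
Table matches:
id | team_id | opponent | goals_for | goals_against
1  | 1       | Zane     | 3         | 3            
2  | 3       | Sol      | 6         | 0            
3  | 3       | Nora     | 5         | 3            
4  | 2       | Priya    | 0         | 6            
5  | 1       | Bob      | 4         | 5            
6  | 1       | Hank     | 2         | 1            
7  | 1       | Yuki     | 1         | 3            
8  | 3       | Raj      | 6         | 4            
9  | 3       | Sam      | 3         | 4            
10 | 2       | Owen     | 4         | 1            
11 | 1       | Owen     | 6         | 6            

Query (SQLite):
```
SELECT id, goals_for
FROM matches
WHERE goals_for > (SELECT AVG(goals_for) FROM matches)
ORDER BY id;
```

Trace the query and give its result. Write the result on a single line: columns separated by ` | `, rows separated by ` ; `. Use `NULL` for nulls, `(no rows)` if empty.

Scalar subquery: AVG(goals_for) over all matches rows = 3.636364 (≈; comparison uses full precision).
Keep rows where goals_for > that value.

2 | 6 ; 3 | 5 ; 5 | 4 ; 8 | 6 ; 10 | 4 ; 11 | 6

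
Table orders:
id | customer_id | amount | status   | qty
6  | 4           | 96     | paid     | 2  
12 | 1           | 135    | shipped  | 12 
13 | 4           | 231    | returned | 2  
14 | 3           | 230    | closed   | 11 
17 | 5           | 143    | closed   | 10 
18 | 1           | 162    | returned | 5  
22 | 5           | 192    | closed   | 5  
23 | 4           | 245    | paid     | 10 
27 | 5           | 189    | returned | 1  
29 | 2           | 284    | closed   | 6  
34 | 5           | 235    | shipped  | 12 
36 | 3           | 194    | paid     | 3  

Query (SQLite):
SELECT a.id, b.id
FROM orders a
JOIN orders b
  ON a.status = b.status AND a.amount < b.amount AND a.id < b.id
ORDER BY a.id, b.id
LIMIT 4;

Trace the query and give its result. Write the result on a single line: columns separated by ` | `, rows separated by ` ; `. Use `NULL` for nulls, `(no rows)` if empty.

Pairs (a,b) with same status, a.amount < b.amount, a.id < b.id.
status groups: closed:{14,17,22,29} paid:{6,23,36} returned:{13,18,27} shipped:{12,34}
Ordered by (a.id, b.id); first 4.

6 | 23 ; 6 | 36 ; 12 | 34 ; 14 | 29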